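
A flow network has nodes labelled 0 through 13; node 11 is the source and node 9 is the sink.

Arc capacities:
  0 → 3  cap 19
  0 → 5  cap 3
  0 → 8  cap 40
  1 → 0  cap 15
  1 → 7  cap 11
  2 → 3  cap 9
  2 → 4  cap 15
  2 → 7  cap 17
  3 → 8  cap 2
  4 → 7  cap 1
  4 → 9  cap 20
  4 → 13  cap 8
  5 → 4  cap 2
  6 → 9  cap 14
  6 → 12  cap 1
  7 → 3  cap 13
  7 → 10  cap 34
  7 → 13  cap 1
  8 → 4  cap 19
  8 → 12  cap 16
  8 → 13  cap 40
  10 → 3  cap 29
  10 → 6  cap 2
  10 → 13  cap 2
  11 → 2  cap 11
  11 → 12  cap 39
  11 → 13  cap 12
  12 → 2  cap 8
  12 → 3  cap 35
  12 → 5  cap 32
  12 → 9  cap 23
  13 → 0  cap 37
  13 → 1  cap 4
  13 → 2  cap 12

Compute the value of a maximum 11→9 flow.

Maximum flow value: 45

augment #1: 11→12→9 bottleneck 23, total now 23
augment #2: 11→2→4→9 bottleneck 11, total now 34
augment #3: 11→12→2→4→9 bottleneck 4, total now 38
augment #4: 11→12→5→4→9 bottleneck 2, total now 40
augment #5: 11→12→3→8→4→9 bottleneck 2, total now 42
augment #6: 11→13→0→8→4→9 bottleneck 1, total now 43
augment #7: 11→12→2→7→10→6→9 bottleneck 2, total now 45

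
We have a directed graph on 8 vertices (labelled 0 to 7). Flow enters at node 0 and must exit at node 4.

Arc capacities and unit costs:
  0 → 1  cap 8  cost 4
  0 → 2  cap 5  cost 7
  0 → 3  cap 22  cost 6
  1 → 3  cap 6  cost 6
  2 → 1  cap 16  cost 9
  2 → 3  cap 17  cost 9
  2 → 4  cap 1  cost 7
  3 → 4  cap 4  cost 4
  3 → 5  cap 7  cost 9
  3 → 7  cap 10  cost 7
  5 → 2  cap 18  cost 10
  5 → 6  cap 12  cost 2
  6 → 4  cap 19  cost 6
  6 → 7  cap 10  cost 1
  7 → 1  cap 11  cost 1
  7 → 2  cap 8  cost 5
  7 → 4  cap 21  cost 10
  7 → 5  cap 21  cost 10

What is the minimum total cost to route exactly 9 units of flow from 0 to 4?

Minimum cost for 9 units: 146

shortest-cost path #1: 0→3→4 push 4 @ unit cost 10 (adds 40)
shortest-cost path #2: 0→2→4 push 1 @ unit cost 14 (adds 14)
shortest-cost path #3: 0→3→5→6→4 push 4 @ unit cost 23 (adds 92)
total cost = 146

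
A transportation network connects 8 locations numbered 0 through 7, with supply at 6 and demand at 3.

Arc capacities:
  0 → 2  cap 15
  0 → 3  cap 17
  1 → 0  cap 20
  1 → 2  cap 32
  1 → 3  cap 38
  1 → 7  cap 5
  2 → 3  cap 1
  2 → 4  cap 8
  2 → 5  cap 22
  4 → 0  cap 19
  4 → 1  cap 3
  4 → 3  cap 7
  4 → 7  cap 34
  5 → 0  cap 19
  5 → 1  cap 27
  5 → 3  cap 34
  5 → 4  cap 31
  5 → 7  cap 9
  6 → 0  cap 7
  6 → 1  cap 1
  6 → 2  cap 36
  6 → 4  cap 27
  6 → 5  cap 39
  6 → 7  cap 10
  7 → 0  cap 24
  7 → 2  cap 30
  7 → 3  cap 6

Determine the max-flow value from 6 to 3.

Maximum flow value: 96

augment #1: 6→0→3 bottleneck 7, total now 7
augment #2: 6→1→3 bottleneck 1, total now 8
augment #3: 6→2→3 bottleneck 1, total now 9
augment #4: 6→4→3 bottleneck 7, total now 16
augment #5: 6→5→3 bottleneck 34, total now 50
augment #6: 6→7→3 bottleneck 6, total now 56
augment #7: 6→4→0→3 bottleneck 10, total now 66
augment #8: 6→4→1→3 bottleneck 3, total now 69
augment #9: 6→5→1→3 bottleneck 5, total now 74
augment #10: 6→2→5→1→3 bottleneck 22, total now 96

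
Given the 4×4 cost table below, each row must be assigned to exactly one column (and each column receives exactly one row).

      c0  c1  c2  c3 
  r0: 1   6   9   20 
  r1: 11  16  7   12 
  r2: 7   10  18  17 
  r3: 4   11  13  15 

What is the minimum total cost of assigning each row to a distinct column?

Minimum assignment cost: 33

optimal assignment: row0→col0 (cost 1), row1→col2 (cost 7), row2→col1 (cost 10), row3→col3 (cost 15)
total = 1 + 7 + 10 + 15 = 33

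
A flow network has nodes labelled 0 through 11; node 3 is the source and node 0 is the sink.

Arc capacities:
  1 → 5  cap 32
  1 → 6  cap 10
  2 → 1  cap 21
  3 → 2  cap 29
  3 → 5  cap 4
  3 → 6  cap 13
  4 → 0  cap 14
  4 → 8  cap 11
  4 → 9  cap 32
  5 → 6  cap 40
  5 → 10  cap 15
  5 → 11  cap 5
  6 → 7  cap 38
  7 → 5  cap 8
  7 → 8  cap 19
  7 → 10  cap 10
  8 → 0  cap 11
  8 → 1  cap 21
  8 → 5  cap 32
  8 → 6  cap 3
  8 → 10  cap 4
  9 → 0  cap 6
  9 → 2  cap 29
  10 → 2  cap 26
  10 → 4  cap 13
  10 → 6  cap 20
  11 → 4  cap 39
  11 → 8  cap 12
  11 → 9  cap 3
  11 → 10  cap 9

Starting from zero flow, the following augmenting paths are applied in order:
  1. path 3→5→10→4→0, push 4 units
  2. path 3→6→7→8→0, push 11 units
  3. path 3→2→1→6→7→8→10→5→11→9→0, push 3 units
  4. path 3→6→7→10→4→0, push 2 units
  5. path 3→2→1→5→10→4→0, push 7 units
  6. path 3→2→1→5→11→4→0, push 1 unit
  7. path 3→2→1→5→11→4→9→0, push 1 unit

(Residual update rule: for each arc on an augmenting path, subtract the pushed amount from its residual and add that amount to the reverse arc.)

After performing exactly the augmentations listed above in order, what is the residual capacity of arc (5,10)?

Residual capacity of (5,10): 7

after path 1 (3→5→10→4→0, push 4): res(5,10)=11
after path 2 (3→6→7→8→0, push 11): res(5,10)=11
after path 3 (3→2→1→6→7→8→10→5→11→9→0, push 3): res(5,10)=14
after path 4 (3→6→7→10→4→0, push 2): res(5,10)=14
after path 5 (3→2→1→5→10→4→0, push 7): res(5,10)=7
after path 6 (3→2→1→5→11→4→0, push 1): res(5,10)=7
after path 7 (3→2→1→5→11→4→9→0, push 1): res(5,10)=7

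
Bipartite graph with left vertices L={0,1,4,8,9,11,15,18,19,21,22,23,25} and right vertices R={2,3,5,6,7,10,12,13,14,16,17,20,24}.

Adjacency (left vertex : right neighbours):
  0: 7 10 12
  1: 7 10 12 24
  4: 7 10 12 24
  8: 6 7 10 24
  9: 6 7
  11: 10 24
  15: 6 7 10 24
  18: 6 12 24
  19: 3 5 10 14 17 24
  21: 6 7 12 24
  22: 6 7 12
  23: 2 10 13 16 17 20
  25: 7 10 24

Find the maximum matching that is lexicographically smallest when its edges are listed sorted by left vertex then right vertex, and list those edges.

|M| = 7 (so the lex-smallest maximum matching has 7 edges)
process left vertices in ascending order; for each, take the smallest-labelled available neighbour that still permits 7 edges overall, or leave it unmatched if none does
lex-smallest matching: {0-7, 1-10, 4-12, 8-6, 11-24, 19-3, 23-2}

Lex-smallest maximum matching: {(0,7), (1,10), (4,12), (8,6), (11,24), (19,3), (23,2)}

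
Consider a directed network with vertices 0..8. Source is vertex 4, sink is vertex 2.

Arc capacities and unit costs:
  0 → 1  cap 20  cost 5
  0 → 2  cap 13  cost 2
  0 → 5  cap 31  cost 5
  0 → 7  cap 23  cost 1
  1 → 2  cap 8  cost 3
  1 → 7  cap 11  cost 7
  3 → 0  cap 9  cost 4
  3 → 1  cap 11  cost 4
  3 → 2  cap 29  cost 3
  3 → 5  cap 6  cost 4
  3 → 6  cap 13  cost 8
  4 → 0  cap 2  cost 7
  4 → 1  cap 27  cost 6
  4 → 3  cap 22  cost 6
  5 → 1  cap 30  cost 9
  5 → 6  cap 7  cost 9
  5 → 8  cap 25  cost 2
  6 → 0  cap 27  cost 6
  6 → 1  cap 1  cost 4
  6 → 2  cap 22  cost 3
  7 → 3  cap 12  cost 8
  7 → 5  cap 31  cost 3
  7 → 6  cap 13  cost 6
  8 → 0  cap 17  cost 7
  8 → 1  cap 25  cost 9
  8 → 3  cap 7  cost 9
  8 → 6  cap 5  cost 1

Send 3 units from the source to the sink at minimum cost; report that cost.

shortest-cost path #1: 4→0→2 push 2 @ unit cost 9 (adds 18)
shortest-cost path #2: 4→1→2 push 1 @ unit cost 9 (adds 9)
total cost = 27

Minimum cost for 3 units: 27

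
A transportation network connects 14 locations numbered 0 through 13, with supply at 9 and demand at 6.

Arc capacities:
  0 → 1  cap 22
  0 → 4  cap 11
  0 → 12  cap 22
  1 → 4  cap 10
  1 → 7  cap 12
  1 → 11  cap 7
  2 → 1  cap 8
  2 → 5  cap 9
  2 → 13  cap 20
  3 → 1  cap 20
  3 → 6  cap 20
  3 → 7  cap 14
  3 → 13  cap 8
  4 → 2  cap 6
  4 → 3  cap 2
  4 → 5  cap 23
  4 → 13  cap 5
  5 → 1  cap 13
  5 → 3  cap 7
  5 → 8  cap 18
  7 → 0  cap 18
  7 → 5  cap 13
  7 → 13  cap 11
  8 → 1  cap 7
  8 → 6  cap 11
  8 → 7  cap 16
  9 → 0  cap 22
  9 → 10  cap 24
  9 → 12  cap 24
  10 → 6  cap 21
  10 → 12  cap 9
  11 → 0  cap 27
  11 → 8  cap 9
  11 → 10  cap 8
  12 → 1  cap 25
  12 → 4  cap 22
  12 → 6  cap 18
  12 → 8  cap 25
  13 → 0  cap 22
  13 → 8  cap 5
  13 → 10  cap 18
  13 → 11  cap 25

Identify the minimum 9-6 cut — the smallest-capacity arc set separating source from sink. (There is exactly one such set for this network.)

Min-cut arcs: {(4,3), (5,3), (8,6), (10,6), (12,6)} (total capacity 59)

augment #1: 9→10→6 push 21
augment #2: 9→12→6 push 18
augment #3: 9→12→8→6 push 6
augment #4: 9→0→4→3→6 push 2
augment #5: 9→0→12→8→6 push 5
augment #6: 9→0→4→5→3→6 push 7
max flow = 59; residual-reachable set from 9 gives S-side
cut edges (S→T): {(4,3), (5,3), (8,6), (10,6), (12,6)} total cap 59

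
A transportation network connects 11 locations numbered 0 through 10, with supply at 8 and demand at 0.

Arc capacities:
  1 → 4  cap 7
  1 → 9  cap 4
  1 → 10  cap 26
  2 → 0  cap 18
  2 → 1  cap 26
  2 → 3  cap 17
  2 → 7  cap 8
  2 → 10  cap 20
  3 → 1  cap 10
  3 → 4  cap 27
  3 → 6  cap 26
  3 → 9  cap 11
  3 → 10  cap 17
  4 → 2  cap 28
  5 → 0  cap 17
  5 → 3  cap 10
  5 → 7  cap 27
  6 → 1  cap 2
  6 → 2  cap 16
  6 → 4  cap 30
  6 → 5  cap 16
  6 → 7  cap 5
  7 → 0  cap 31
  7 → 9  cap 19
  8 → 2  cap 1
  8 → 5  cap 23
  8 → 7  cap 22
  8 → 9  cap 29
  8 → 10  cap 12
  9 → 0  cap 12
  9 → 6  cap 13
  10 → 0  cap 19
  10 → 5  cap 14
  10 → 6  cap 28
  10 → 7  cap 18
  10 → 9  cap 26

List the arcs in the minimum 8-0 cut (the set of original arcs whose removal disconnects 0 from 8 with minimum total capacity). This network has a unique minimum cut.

Min-cut arcs: {(8,2), (8,5), (8,7), (8,10), (9,0), (9,6)} (total capacity 83)

augment #1: 8→2→0 push 1
augment #2: 8→5→0 push 17
augment #3: 8→7→0 push 22
augment #4: 8→9→0 push 12
augment #5: 8→10→0 push 12
augment #6: 8→5→7→0 push 6
augment #7: 8→9→6→2→0 push 13
max flow = 83; residual-reachable set from 8 gives S-side
cut edges (S→T): {(8,2), (8,5), (8,7), (8,10), (9,0), (9,6)} total cap 83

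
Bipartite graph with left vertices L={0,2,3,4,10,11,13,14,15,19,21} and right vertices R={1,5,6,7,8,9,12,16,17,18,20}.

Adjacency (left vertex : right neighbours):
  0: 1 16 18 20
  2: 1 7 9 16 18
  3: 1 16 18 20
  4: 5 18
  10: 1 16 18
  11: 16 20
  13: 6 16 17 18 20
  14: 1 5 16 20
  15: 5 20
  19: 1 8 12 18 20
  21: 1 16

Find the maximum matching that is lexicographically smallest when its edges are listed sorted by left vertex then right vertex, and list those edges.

Lex-smallest maximum matching: {(0,1), (2,7), (3,16), (4,5), (10,18), (11,20), (13,6), (19,8)}

|M| = 8 (so the lex-smallest maximum matching has 8 edges)
process left vertices in ascending order; for each, take the smallest-labelled available neighbour that still permits 8 edges overall, or leave it unmatched if none does
lex-smallest matching: {0-1, 2-7, 3-16, 4-5, 10-18, 11-20, 13-6, 19-8}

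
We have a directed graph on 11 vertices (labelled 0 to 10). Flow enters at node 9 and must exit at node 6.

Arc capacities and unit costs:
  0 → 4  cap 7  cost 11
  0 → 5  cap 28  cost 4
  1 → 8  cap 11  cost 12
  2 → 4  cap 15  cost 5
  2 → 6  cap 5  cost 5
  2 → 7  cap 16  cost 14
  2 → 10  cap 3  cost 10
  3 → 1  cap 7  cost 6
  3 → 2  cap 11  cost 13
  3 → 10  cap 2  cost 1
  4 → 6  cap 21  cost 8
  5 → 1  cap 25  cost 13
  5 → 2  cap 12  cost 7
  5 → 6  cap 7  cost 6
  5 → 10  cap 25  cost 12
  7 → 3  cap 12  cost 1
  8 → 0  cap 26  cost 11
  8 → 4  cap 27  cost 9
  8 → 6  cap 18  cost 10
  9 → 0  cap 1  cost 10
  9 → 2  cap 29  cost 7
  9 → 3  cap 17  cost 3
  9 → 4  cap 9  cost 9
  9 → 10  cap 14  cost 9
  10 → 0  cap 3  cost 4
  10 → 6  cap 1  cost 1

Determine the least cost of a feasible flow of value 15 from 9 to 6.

Minimum cost for 15 units: 218

shortest-cost path #1: 9→3→10→6 push 1 @ unit cost 5 (adds 5)
shortest-cost path #2: 9→2→6 push 5 @ unit cost 12 (adds 60)
shortest-cost path #3: 9→4→6 push 9 @ unit cost 17 (adds 153)
total cost = 218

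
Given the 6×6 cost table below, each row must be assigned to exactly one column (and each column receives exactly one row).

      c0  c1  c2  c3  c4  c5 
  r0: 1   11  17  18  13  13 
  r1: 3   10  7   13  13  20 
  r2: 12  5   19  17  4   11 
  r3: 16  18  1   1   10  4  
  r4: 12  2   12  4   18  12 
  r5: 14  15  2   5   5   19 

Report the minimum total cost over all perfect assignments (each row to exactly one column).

optimal assignment: row0→col0 (cost 1), row1→col2 (cost 7), row2→col4 (cost 4), row3→col5 (cost 4), row4→col1 (cost 2), row5→col3 (cost 5)
total = 1 + 7 + 4 + 4 + 2 + 5 = 23

Minimum assignment cost: 23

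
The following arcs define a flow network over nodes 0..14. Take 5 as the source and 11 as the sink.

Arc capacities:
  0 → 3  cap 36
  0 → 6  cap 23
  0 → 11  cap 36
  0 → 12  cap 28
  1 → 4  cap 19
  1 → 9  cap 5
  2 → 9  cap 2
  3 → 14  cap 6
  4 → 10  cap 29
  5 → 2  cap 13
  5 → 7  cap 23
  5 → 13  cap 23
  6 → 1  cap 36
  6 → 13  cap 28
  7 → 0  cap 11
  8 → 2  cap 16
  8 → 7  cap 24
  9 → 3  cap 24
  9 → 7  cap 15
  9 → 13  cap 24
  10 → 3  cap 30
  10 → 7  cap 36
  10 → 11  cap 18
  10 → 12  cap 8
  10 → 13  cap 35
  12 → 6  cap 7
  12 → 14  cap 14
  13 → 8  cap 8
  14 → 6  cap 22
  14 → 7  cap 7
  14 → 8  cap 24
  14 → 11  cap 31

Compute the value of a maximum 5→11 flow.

Maximum flow value: 13

augment #1: 5→7→0→11 bottleneck 11, total now 11
augment #2: 5→2→9→3→14→11 bottleneck 2, total now 13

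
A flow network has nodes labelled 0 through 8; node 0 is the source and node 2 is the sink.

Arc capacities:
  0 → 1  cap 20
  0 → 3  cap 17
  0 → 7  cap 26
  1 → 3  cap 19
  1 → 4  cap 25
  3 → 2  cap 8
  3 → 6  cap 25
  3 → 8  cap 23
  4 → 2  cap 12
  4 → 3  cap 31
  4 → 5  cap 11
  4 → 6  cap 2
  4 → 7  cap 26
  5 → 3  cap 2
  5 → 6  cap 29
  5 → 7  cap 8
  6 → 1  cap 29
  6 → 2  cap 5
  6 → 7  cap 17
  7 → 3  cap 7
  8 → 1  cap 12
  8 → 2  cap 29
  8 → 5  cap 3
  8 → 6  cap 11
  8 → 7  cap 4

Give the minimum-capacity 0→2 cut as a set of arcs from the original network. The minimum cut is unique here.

augment #1: 0→3→2 push 8
augment #2: 0→1→4→2 push 12
augment #3: 0→3→6→2 push 5
augment #4: 0→3→8→2 push 4
augment #5: 0→1→3→8→2 push 8
augment #6: 0→7→3→8→2 push 7
max flow = 44; residual-reachable set from 0 gives S-side
cut edges (S→T): {(0,1), (0,3), (7,3)} total cap 44

Min-cut arcs: {(0,1), (0,3), (7,3)} (total capacity 44)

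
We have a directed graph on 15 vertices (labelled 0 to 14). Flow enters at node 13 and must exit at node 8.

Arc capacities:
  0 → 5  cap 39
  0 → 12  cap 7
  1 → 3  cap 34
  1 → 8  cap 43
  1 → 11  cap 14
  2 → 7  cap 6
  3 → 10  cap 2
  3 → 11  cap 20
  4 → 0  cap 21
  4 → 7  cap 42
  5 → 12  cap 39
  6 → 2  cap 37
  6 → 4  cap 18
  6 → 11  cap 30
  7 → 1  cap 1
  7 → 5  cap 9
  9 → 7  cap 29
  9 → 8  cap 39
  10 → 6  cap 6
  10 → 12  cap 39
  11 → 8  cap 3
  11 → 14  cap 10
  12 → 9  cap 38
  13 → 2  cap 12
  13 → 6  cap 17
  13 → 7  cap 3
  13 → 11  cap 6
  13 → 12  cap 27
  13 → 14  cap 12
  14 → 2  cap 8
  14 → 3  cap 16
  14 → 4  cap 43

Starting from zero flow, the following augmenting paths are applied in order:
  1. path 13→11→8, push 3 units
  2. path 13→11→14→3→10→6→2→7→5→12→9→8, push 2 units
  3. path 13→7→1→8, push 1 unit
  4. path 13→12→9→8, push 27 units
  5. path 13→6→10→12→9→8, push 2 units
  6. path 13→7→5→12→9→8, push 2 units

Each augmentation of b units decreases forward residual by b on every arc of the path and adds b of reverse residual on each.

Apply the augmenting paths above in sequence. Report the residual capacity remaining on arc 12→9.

Residual capacity of (12,9): 5

after path 1 (13→11→8, push 3): res(12,9)=38
after path 2 (13→11→14→3→10→6→2→7→5→12→9→8, push 2): res(12,9)=36
after path 3 (13→7→1→8, push 1): res(12,9)=36
after path 4 (13→12→9→8, push 27): res(12,9)=9
after path 5 (13→6→10→12→9→8, push 2): res(12,9)=7
after path 6 (13→7→5→12→9→8, push 2): res(12,9)=5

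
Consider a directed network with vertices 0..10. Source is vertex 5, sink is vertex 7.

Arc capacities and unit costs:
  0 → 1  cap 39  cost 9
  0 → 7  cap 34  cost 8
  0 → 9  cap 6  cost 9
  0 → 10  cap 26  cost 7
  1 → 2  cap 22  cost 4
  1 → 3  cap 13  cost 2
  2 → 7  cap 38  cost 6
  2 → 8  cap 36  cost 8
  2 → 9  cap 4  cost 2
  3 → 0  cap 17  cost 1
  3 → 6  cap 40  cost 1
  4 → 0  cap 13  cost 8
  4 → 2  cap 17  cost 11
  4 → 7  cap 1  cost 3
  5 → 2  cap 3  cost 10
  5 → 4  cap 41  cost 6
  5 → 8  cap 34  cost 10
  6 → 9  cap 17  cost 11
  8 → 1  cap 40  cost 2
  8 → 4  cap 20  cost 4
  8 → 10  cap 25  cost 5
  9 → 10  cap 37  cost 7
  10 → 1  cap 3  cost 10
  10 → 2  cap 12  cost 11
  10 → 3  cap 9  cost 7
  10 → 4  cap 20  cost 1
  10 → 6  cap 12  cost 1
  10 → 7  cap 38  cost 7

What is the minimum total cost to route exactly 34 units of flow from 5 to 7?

Minimum cost for 34 units: 717

shortest-cost path #1: 5→4→7 push 1 @ unit cost 9 (adds 9)
shortest-cost path #2: 5→2→7 push 3 @ unit cost 16 (adds 48)
shortest-cost path #3: 5→8→10→7 push 25 @ unit cost 22 (adds 550)
shortest-cost path #4: 5→8→1→2→7 push 5 @ unit cost 22 (adds 110)
total cost = 717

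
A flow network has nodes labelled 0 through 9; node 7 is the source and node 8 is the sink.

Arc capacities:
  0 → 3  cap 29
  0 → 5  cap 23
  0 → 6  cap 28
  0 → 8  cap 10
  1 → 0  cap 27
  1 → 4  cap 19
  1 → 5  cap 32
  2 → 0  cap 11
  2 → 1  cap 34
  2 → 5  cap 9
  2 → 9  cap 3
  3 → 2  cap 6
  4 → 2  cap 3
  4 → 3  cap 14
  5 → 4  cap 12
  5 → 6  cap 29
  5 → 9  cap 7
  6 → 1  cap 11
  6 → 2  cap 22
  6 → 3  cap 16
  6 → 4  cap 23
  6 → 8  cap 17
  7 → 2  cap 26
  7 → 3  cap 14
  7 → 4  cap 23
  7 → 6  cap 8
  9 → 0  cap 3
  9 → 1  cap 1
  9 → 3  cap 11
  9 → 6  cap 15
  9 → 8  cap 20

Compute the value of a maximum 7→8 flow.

Maximum flow value: 37

augment #1: 7→6→8 bottleneck 8, total now 8
augment #2: 7→2→0→8 bottleneck 10, total now 18
augment #3: 7→2→9→8 bottleneck 3, total now 21
augment #4: 7→2→0→6→8 bottleneck 1, total now 22
augment #5: 7→2→5→6→8 bottleneck 8, total now 30
augment #6: 7→2→5→9→8 bottleneck 1, total now 31
augment #7: 7→2→1→5→9→8 bottleneck 3, total now 34
augment #8: 7→3→2→1→5→9→8 bottleneck 3, total now 37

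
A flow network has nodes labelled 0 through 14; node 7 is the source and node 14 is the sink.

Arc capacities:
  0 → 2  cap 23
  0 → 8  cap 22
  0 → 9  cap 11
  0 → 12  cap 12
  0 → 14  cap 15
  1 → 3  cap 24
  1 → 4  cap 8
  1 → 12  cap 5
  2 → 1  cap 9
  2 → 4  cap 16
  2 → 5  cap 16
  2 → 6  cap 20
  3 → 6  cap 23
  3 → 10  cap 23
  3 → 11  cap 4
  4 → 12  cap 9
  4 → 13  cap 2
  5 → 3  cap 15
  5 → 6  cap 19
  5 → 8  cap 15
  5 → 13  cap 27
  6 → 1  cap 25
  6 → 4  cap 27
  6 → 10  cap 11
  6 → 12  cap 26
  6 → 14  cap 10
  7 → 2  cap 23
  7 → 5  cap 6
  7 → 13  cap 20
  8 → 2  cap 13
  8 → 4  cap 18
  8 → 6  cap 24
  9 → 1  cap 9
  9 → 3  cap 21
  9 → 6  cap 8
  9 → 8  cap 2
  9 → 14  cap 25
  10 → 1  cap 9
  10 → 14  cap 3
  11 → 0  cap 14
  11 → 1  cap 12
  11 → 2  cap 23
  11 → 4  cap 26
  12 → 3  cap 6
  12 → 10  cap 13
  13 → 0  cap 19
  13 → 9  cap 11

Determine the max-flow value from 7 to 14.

Maximum flow value: 47

augment #1: 7→2→6→14 bottleneck 10, total now 10
augment #2: 7→13→0→14 bottleneck 15, total now 25
augment #3: 7→13→9→14 bottleneck 5, total now 30
augment #4: 7→2→6→10→14 bottleneck 3, total now 33
augment #5: 7→5→13→9→14 bottleneck 6, total now 39
augment #6: 7→2→4→13→0→9→14 bottleneck 2, total now 41
augment #7: 7→2→5→13→0→9→14 bottleneck 2, total now 43
augment #8: 7→2→1→3→11→0→9→14 bottleneck 4, total now 47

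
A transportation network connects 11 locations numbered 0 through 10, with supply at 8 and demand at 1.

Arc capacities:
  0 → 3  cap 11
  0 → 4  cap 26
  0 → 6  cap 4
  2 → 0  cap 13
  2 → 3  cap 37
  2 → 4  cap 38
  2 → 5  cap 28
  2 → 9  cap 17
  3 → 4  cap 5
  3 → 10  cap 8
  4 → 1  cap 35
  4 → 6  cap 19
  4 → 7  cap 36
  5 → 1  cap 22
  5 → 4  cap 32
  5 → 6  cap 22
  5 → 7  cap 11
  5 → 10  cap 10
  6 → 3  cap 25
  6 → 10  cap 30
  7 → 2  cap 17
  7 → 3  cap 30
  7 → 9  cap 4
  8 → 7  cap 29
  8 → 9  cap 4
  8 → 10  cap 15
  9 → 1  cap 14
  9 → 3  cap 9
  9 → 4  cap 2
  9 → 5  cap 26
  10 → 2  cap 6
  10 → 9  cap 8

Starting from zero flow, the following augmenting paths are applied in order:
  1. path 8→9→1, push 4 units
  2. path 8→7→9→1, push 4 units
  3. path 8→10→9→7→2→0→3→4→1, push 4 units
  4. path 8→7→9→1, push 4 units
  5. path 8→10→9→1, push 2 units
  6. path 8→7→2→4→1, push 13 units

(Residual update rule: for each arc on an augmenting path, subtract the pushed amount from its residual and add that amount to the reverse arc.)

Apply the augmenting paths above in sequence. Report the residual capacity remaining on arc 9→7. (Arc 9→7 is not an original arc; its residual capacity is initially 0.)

Residual capacity of (9,7): 4

after path 1 (8→9→1, push 4): res(9,7)=0
after path 2 (8→7→9→1, push 4): res(9,7)=4
after path 3 (8→10→9→7→2→0→3→4→1, push 4): res(9,7)=0
after path 4 (8→7→9→1, push 4): res(9,7)=4
after path 5 (8→10→9→1, push 2): res(9,7)=4
after path 6 (8→7→2→4→1, push 13): res(9,7)=4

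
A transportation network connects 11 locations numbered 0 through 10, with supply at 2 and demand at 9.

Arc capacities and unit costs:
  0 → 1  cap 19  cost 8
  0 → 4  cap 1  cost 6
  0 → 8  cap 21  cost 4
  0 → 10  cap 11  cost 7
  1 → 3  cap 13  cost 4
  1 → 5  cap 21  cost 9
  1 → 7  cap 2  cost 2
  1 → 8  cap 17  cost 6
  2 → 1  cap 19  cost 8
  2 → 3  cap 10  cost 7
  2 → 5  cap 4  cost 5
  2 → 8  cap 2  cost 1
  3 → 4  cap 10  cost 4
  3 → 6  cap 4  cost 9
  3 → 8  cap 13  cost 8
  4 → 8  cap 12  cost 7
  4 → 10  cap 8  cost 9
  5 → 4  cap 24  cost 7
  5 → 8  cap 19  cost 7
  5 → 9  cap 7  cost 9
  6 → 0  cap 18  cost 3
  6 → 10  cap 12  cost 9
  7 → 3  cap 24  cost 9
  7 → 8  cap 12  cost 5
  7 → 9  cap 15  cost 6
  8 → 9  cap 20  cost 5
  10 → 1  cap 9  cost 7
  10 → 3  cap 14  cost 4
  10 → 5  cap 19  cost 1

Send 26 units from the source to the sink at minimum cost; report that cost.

shortest-cost path #1: 2→8→9 push 2 @ unit cost 6 (adds 12)
shortest-cost path #2: 2→5→9 push 4 @ unit cost 14 (adds 56)
shortest-cost path #3: 2→1→7→9 push 2 @ unit cost 16 (adds 32)
shortest-cost path #4: 2→1→8→9 push 17 @ unit cost 19 (adds 323)
shortest-cost path #5: 2→3→8→9 push 1 @ unit cost 20 (adds 20)
total cost = 443

Minimum cost for 26 units: 443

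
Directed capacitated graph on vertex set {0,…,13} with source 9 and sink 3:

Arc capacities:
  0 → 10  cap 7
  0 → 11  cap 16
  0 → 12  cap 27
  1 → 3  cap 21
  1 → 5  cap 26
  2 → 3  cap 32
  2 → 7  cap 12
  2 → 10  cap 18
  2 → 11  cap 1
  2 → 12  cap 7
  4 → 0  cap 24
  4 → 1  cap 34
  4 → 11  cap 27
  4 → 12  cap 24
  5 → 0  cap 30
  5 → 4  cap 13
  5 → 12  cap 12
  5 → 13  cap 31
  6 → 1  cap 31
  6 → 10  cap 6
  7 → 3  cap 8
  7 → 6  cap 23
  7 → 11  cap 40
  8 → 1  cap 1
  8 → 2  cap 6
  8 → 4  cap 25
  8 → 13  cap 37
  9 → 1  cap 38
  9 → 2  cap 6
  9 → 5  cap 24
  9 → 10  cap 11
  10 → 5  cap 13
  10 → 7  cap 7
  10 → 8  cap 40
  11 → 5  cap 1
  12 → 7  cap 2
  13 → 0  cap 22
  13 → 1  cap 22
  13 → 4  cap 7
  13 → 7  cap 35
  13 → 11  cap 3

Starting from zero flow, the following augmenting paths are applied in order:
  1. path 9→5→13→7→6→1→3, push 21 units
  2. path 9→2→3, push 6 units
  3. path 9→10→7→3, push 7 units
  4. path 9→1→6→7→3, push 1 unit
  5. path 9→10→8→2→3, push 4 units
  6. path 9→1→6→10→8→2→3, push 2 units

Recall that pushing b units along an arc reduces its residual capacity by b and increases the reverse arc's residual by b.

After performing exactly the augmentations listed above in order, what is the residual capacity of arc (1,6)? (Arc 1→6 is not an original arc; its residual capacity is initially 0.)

after path 1 (9→5→13→7→6→1→3, push 21): res(1,6)=21
after path 2 (9→2→3, push 6): res(1,6)=21
after path 3 (9→10→7→3, push 7): res(1,6)=21
after path 4 (9→1→6→7→3, push 1): res(1,6)=20
after path 5 (9→10→8→2→3, push 4): res(1,6)=20
after path 6 (9→1→6→10→8→2→3, push 2): res(1,6)=18

Residual capacity of (1,6): 18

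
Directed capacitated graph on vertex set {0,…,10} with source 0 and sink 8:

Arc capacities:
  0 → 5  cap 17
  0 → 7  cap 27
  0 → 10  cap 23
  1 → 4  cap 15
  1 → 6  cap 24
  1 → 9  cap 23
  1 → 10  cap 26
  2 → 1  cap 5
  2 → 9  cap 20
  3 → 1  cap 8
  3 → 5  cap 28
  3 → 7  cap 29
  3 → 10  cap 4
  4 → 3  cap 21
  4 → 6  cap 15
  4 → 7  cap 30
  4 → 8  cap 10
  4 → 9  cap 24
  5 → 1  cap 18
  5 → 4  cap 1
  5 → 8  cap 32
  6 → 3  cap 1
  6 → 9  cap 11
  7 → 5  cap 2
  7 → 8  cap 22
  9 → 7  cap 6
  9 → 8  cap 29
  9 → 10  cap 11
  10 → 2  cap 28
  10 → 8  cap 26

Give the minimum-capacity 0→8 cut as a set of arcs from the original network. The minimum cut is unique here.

augment #1: 0→5→8 push 17
augment #2: 0→7→8 push 22
augment #3: 0→10→8 push 23
augment #4: 0→7→5→8 push 2
max flow = 64; residual-reachable set from 0 gives S-side
cut edges (S→T): {(0,5), (0,10), (7,5), (7,8)} total cap 64

Min-cut arcs: {(0,5), (0,10), (7,5), (7,8)} (total capacity 64)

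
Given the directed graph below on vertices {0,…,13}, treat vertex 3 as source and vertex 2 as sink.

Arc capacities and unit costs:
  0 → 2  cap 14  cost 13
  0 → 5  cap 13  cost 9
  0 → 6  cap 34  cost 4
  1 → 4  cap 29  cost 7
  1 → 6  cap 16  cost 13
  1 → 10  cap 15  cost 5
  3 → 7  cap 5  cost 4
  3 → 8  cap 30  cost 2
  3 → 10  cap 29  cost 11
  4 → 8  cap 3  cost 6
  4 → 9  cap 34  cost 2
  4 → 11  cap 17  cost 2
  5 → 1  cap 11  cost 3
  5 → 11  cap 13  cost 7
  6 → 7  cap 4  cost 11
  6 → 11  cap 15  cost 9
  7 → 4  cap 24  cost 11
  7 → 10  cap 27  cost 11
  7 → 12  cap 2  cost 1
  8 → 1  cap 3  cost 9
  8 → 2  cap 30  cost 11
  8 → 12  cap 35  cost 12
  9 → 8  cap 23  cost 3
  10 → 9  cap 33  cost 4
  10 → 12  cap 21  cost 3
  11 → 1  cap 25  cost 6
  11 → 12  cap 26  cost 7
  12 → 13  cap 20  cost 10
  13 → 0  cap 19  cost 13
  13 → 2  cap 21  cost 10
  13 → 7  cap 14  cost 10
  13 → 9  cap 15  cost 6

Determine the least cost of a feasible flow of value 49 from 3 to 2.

Minimum cost for 49 units: 1018

shortest-cost path #1: 3→8→2 push 30 @ unit cost 13 (adds 390)
shortest-cost path #2: 3→7→12→13→2 push 2 @ unit cost 25 (adds 50)
shortest-cost path #3: 3→10→12→13→2 push 17 @ unit cost 34 (adds 578)
total cost = 1018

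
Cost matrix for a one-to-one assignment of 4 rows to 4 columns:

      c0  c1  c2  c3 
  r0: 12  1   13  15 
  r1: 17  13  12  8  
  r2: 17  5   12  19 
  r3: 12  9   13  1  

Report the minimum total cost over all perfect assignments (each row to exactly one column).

Minimum assignment cost: 30

optimal assignment: row0→col0 (cost 12), row1→col2 (cost 12), row2→col1 (cost 5), row3→col3 (cost 1)
total = 12 + 12 + 5 + 1 = 30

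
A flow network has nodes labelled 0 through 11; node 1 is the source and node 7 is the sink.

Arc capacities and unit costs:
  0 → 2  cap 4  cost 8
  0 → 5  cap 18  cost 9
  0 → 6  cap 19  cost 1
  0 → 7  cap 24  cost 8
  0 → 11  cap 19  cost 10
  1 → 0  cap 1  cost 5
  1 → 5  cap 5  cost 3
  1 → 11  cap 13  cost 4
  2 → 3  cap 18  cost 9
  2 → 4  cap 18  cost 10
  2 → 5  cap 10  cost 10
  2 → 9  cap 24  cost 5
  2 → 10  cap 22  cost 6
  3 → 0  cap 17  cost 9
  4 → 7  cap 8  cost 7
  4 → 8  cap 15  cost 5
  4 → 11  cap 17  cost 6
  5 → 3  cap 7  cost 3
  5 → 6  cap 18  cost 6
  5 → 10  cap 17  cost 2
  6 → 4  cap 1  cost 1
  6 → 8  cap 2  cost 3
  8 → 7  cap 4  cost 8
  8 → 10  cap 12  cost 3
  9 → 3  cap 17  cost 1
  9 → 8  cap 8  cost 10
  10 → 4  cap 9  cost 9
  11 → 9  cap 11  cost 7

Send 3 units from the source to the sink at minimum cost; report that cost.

Minimum cost for 3 units: 50

shortest-cost path #1: 1→0→7 push 1 @ unit cost 13 (adds 13)
shortest-cost path #2: 1→5→6→4→7 push 1 @ unit cost 17 (adds 17)
shortest-cost path #3: 1→5→6→8→7 push 1 @ unit cost 20 (adds 20)
total cost = 50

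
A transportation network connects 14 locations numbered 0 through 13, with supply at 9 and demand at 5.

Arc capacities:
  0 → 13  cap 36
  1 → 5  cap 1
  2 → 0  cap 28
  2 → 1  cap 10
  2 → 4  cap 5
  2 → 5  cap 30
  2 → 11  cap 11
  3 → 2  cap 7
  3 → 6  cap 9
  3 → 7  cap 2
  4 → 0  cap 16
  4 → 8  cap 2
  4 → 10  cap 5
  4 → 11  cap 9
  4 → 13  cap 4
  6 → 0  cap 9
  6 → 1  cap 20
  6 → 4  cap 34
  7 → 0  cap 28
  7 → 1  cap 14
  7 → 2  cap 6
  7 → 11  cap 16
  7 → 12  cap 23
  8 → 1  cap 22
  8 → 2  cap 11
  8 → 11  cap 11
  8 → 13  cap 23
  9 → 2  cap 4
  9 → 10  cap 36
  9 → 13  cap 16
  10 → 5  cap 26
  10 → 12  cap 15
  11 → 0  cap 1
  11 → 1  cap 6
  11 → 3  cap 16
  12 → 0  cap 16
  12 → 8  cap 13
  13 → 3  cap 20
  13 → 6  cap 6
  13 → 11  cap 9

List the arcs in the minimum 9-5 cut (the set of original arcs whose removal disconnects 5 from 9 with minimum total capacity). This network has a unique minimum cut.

Min-cut arcs: {(1,5), (3,2), (3,7), (8,2), (9,2), (10,5)} (total capacity 51)

augment #1: 9→2→5 push 4
augment #2: 9→10→5 push 26
augment #3: 9→13→3→2→5 push 7
augment #4: 9→13→6→1→5 push 1
augment #5: 9→10→12→8→2→5 push 10
augment #6: 9→13→3→7→2→5 push 2
augment #7: 9→13→6→4→8→2→5 push 1
max flow = 51; residual-reachable set from 9 gives S-side
cut edges (S→T): {(1,5), (3,2), (3,7), (8,2), (9,2), (10,5)} total cap 51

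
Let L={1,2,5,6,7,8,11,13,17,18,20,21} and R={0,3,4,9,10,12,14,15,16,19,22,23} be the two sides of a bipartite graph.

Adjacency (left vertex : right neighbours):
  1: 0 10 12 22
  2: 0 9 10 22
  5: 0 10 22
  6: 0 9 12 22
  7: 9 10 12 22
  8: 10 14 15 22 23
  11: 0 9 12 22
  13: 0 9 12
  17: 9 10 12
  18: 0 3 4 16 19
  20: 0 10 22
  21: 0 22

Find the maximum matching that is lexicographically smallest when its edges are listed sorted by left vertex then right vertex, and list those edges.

|M| = 7 (so the lex-smallest maximum matching has 7 edges)
process left vertices in ascending order; for each, take the smallest-labelled available neighbour that still permits 7 edges overall, or leave it unmatched if none does
lex-smallest matching: {1-0, 2-9, 5-10, 6-12, 7-22, 8-14, 18-3}

Lex-smallest maximum matching: {(1,0), (2,9), (5,10), (6,12), (7,22), (8,14), (18,3)}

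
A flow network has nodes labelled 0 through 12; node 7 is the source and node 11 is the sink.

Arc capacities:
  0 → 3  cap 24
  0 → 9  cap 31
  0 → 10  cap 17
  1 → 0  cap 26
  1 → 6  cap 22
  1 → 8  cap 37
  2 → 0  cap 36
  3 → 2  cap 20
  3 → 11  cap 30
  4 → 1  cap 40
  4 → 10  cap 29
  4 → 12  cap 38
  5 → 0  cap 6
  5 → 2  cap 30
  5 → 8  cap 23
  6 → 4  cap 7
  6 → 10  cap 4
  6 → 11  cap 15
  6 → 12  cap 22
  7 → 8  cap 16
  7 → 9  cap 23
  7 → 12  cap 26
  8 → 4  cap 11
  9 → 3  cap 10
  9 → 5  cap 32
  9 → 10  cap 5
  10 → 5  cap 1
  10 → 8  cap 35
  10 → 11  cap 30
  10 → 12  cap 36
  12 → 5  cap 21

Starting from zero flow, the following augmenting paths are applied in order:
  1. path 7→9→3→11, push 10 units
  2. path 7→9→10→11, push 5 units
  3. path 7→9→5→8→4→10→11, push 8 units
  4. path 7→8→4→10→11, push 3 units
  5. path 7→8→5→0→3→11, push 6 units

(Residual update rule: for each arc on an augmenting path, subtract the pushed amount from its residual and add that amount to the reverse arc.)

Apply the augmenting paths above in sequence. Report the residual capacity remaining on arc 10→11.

Residual capacity of (10,11): 14

after path 1 (7→9→3→11, push 10): res(10,11)=30
after path 2 (7→9→10→11, push 5): res(10,11)=25
after path 3 (7→9→5→8→4→10→11, push 8): res(10,11)=17
after path 4 (7→8→4→10→11, push 3): res(10,11)=14
after path 5 (7→8→5→0→3→11, push 6): res(10,11)=14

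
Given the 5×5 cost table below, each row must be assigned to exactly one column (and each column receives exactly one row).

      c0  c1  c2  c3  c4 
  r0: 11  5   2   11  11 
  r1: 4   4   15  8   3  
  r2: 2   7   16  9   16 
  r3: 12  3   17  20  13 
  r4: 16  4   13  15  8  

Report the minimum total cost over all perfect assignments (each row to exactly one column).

Minimum assignment cost: 23

optimal assignment: row0→col2 (cost 2), row1→col3 (cost 8), row2→col0 (cost 2), row3→col1 (cost 3), row4→col4 (cost 8)
total = 2 + 8 + 2 + 3 + 8 = 23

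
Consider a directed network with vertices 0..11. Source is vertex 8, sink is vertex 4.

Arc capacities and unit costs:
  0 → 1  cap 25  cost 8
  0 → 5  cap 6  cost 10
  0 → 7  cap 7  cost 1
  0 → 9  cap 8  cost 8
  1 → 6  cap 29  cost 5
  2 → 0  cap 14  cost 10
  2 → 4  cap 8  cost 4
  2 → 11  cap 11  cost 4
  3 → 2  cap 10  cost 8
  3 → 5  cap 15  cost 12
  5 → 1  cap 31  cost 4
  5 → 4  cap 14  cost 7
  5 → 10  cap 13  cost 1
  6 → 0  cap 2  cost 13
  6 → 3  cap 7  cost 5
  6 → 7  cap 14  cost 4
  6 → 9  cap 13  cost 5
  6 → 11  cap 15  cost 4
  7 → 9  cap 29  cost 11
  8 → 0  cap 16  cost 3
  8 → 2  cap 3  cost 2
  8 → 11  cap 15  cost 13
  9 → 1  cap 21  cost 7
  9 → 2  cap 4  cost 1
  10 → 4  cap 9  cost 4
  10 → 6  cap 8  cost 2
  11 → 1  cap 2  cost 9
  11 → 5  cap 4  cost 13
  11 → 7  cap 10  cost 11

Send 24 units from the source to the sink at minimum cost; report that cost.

shortest-cost path #1: 8→2→4 push 3 @ unit cost 6 (adds 18)
shortest-cost path #2: 8→0→9→2→4 push 4 @ unit cost 16 (adds 64)
shortest-cost path #3: 8→0→5→10→4 push 6 @ unit cost 18 (adds 108)
shortest-cost path #4: 8→11→5→10→4 push 3 @ unit cost 31 (adds 93)
shortest-cost path #5: 8→11→5→4 push 1 @ unit cost 33 (adds 33)
shortest-cost path #6: 8→0→1→6→3→2→4 push 1 @ unit cost 33 (adds 33)
shortest-cost path #7: 8→0→1→6→3→5→4 push 5 @ unit cost 40 (adds 200)
shortest-cost path #8: 8→11→1→6→3→5→4 push 1 @ unit cost 51 (adds 51)
total cost = 600

Minimum cost for 24 units: 600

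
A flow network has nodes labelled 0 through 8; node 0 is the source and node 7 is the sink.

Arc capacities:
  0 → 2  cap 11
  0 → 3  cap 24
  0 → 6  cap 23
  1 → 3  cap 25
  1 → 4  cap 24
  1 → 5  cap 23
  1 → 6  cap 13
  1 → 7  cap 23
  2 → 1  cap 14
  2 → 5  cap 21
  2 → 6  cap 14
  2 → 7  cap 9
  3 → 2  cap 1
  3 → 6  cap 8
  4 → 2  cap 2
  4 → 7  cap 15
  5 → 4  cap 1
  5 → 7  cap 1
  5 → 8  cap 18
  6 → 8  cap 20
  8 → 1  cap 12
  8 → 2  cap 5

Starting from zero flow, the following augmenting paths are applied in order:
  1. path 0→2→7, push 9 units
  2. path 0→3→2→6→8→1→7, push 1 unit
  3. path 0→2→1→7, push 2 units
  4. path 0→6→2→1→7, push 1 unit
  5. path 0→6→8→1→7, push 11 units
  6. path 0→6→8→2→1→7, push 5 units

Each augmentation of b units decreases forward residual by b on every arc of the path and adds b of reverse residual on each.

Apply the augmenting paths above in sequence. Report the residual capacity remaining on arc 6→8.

after path 1 (0→2→7, push 9): res(6,8)=20
after path 2 (0→3→2→6→8→1→7, push 1): res(6,8)=19
after path 3 (0→2→1→7, push 2): res(6,8)=19
after path 4 (0→6→2→1→7, push 1): res(6,8)=19
after path 5 (0→6→8→1→7, push 11): res(6,8)=8
after path 6 (0→6→8→2→1→7, push 5): res(6,8)=3

Residual capacity of (6,8): 3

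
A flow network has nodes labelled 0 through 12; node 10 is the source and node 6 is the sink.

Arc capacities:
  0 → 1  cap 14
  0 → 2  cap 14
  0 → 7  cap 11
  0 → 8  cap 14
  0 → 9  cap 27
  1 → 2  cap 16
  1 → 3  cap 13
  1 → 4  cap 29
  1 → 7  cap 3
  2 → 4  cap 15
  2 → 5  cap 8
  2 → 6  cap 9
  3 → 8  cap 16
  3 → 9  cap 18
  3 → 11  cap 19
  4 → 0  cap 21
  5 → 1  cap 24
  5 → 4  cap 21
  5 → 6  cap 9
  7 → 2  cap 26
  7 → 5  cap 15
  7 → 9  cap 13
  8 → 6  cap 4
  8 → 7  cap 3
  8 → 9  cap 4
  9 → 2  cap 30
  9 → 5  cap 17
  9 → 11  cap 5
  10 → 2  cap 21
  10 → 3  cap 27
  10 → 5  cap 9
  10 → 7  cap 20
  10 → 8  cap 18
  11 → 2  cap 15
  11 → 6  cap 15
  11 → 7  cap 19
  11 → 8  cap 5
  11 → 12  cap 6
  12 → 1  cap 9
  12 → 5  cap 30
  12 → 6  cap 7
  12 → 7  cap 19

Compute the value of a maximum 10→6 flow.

augment #1: 10→2→6 bottleneck 9, total now 9
augment #2: 10→5→6 bottleneck 9, total now 18
augment #3: 10→8→6 bottleneck 4, total now 22
augment #4: 10→3→11→6 bottleneck 15, total now 37
augment #5: 10→3→11→12→6 bottleneck 4, total now 41
augment #6: 10→3→9→11→12→6 bottleneck 2, total now 43

Maximum flow value: 43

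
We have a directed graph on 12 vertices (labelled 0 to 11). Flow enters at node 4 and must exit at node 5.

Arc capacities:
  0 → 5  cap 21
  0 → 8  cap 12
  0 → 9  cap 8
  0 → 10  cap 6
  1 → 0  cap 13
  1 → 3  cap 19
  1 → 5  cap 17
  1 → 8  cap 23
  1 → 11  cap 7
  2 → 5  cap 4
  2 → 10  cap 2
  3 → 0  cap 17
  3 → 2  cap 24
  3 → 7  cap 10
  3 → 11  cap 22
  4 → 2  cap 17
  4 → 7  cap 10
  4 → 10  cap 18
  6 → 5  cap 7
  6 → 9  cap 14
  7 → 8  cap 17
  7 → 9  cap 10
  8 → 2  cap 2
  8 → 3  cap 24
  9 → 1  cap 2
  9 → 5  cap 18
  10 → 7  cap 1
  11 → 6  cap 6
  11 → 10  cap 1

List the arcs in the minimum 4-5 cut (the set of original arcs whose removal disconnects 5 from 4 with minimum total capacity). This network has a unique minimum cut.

augment #1: 4→2→5 push 4
augment #2: 4→7→9→5 push 10
augment #3: 4→10→7→8→3→0→5 push 1
max flow = 15; residual-reachable set from 4 gives S-side
cut edges (S→T): {(2,5), (4,7), (10,7)} total cap 15

Min-cut arcs: {(2,5), (4,7), (10,7)} (total capacity 15)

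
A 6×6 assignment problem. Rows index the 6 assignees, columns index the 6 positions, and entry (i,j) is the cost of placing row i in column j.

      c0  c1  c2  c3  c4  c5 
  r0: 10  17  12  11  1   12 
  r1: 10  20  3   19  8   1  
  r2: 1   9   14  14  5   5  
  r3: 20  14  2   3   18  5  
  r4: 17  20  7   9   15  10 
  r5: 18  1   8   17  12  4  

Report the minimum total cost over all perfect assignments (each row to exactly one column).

Minimum assignment cost: 14

optimal assignment: row0→col4 (cost 1), row1→col5 (cost 1), row2→col0 (cost 1), row3→col3 (cost 3), row4→col2 (cost 7), row5→col1 (cost 1)
total = 1 + 1 + 1 + 3 + 7 + 1 = 14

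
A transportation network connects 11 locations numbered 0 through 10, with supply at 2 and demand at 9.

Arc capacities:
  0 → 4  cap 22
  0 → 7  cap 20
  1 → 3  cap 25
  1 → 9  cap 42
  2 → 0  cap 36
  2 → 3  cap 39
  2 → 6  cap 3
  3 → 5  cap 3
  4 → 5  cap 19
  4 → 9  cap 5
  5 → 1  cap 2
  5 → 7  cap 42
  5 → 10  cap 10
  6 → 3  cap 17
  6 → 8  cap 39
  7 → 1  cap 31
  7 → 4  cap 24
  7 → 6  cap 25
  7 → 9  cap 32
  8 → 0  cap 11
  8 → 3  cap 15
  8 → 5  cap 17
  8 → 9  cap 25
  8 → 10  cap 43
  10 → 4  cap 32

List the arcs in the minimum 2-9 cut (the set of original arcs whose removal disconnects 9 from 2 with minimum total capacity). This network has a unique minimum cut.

augment #1: 2→0→4→9 push 5
augment #2: 2→0→7→9 push 20
augment #3: 2→6→8→9 push 3
augment #4: 2→3→5→1→9 push 2
augment #5: 2→3→5→7→9 push 1
augment #6: 2→0→4→5→7→9 push 11
max flow = 42; residual-reachable set from 2 gives S-side
cut edges (S→T): {(2,0), (2,6), (3,5)} total cap 42

Min-cut arcs: {(2,0), (2,6), (3,5)} (total capacity 42)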